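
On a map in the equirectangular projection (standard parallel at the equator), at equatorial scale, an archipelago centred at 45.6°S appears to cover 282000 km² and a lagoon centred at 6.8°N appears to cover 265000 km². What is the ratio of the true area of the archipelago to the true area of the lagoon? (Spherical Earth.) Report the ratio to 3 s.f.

On the plate carrée, areal scale = h·k = 1 × sec φ, so true area = apparent × cos φ.
True area of archipelago: 282000 × cos(45.6°) = 282000 × 0.6997 = 197300 km².
True area of lagoon: 265000 × cos(6.8°) = 265000 × 0.9930 = 263100 km².
Ratio = 197300 / 263100 ≈ 0.750.

0.750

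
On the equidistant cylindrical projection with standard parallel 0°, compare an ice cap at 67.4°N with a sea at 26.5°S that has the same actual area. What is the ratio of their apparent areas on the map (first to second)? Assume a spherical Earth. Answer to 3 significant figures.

Plate carrée maps x = Rλ, y = Rφ. The meridian scale is h = 1 and the parallel scale is k = 1/cos φ = sec φ.
Areal scale at 67.4°: h·k = 1.000 × 2.602 = 2.602.
Areal scale at 26.5°: h·k = 1.000 × 1.117 = 1.117.
Ratio = 2.602/1.117 ≈ 2.33.

2.33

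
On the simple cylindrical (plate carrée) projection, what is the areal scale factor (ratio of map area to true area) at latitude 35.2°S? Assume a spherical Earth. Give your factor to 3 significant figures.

In the plate carrée (x = Rλ, y = Rφ), meridians are true-scale (h = 1) and parallels are stretched by k = sec φ.
Areal scale = h·k = 1 × sec φ; at 35.2°, h = 1.000, k = 1.224, so h·k = 1.224.

1.22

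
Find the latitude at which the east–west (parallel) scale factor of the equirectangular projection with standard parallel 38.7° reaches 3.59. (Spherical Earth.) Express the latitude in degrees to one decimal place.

The equidistant cylindrical projection with φ₀ = 38.7° has h = 1 (meridians true) and k = cos φ₀ / cos φ along parallels.
k = cos φ₀ / cos φ = 3.59  ⇒  cos φ = cos 38.7° / 3.59 = 0.2174.
φ = arccos(0.2174) ≈ 77.4°.

77.4°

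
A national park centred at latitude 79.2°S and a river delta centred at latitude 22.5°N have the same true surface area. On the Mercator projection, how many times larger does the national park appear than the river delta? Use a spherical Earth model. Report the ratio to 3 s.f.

24.3

Mercator areal scale is sec²φ.
At 79.2°: sec²(79.2°) = 1/0.1874² = 28.48.
At 22.5°: sec²(22.5°) = 1/0.9239² = 1.172.
Ratio = 28.48/1.172 = cos²(22.5°)/cos²(79.2°) ≈ 24.3.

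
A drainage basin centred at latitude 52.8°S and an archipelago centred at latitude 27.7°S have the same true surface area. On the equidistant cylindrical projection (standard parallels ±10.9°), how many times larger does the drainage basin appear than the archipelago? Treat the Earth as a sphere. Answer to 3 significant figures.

1.46

With standard parallel φ₀ = 10.9°, the equirectangular projection gives x = Rλ cos φ₀, y = Rφ, so h = 1 and k = cos 10.9° / cos φ.
Areal scale at 52.8°: h·k = 1.000 × 1.624 = 1.624.
Areal scale at 27.7°: h·k = 1.000 × 1.109 = 1.109.
Ratio = 1.624/1.109 ≈ 1.46.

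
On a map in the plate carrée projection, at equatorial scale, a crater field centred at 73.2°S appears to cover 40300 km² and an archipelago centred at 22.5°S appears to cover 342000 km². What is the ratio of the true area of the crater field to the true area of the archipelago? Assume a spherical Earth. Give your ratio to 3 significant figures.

0.0369

Plate carrée has h = 1 and k = sec φ, giving areal scale sec φ; true area = (apparent area) · cos φ.
True area of crater field: 40300 × cos(73.2°) = 40300 × 0.2890 = 11650 km².
True area of archipelago: 342000 × cos(22.5°) = 342000 × 0.9239 = 316000 km².
Ratio = 11650 / 316000 ≈ 0.0369.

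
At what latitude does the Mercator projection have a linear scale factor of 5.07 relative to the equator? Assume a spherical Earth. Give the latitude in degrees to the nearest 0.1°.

78.6°

Mercator scale is k = sec φ = 1/cos φ.
1/cos φ = 5.07  ⇒  cos φ = 0.1972  ⇒  φ = arccos(0.1972) ≈ 78.6°.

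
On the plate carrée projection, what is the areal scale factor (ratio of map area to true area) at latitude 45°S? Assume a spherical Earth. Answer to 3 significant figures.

1.41

For the equirectangular projection with φ₀ = 0 (plate carrée), h = 1 along meridians and k = sec φ along parallels.
Areal scale = h·k = 1 × sec φ; at 45°, h = 1.000, k = 1.414, so h·k = 1.414.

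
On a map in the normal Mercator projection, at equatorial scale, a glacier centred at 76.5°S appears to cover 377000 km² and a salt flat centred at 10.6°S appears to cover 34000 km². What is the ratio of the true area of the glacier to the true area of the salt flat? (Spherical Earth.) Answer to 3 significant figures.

0.625

Since Mercator area scale is 1/cos²φ, the true area equals the apparent area multiplied by cos²φ.
True area of glacier: 377000 × cos²(76.5°) = 377000 × 0.05450 = 20550 km².
True area of salt flat: 34000 × cos²(10.6°) = 34000 × 0.9662 = 32850 km².
Ratio = 20550 / 32850 ≈ 0.625.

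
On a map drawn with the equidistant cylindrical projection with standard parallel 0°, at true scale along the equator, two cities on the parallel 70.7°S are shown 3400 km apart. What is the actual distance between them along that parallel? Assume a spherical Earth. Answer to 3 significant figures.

In the plate carrée (x = Rλ, y = Rφ), meridians are true-scale (h = 1) and parallels are stretched by k = sec φ.
Along the parallel at 70.7°, map distances are exaggerated by k = sec 70.7° = 3.026.
True distance = 3400 / 3.026 = 3400 × cos 70.7° ≈ 1120 km.

1120 km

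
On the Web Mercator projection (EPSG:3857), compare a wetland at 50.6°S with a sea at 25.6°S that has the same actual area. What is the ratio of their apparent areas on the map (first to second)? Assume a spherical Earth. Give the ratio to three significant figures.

Mercator areal scale is sec²φ.
At 50.6°: sec²(50.6°) = 1/0.6347² = 2.482.
At 25.6°: sec²(25.6°) = 1/0.9018² = 1.230.
Ratio = 2.482/1.230 = cos²(25.6°)/cos²(50.6°) ≈ 2.02.

2.02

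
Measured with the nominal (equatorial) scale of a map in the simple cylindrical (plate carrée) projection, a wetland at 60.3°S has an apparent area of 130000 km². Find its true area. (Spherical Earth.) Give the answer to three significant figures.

Plate carrée maps x = Rλ, y = Rφ. The meridian scale is h = 1 and the parallel scale is k = 1/cos φ = sec φ.
Areal scale = h·k = 1 × sec φ; at 60.3°, h = 1.000, k = 2.018, so h·k = 2.018.
True area = apparent / (areal scale) = 130000 / 2.018 ≈ 64400 km².

64400 km²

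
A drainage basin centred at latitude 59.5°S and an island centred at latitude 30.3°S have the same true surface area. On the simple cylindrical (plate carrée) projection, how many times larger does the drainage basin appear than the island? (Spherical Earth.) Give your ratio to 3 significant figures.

In the plate carrée (x = Rλ, y = Rφ), meridians are true-scale (h = 1) and parallels are stretched by k = sec φ.
Areal scale at 59.5°: h·k = 1.000 × 1.970 = 1.970.
Areal scale at 30.3°: h·k = 1.000 × 1.158 = 1.158.
Ratio = 1.970/1.158 ≈ 1.70.

1.70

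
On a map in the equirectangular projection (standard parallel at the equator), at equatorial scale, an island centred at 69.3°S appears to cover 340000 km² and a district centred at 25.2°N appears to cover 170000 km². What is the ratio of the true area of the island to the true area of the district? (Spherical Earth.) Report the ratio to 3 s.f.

0.781

On the plate carrée, areal scale = h·k = 1 × sec φ, so true area = apparent × cos φ.
True area of island: 340000 × cos(69.3°) = 340000 × 0.3535 = 120200 km².
True area of district: 170000 × cos(25.2°) = 170000 × 0.9048 = 153800 km².
Ratio = 120200 / 153800 ≈ 0.781.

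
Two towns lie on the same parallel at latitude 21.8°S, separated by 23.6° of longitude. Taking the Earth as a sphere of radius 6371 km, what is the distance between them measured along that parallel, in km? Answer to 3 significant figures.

2440 km

Arc length along a parallel = R cos φ · Δλ (with Δλ in radians).
= 6371 × cos 21.8° × (23.6° × π/180) = 6371 × 0.9285 × 0.4119 ≈ 2440 km.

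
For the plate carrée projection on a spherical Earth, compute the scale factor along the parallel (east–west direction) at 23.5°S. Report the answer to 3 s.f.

1.09

For the equirectangular projection with φ₀ = 0 (plate carrée), h = 1 along meridians and k = sec φ along parallels.
k = 1/cos 23.5° = 1/0.9171 = 1.090.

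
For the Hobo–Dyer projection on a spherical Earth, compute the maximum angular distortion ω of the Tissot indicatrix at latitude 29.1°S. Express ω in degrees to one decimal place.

The Hobo–Dyer projection is cylindrical equal-area with φ₀ = 37.5°. Cylindrical equal-area (φ₀ = 37.5°): h = cos φ / cos 37.5° along meridians, k = cos 37.5° / cos φ along parallels; h·k = 1.
At 29.1°: h = 1.101, k = 0.9080; principal scales a = 1.101, b = 0.9080.
sin(ω/2) = (a − b)/(a + b) = 0.1934/2.009 = 0.09625, so ω = 2 arcsin(0.09625) ≈ 11.0°.

11.0°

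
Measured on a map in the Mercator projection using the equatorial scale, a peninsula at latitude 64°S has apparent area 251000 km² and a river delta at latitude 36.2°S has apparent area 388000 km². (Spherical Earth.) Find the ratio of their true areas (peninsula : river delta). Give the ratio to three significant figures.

0.191

Mercator's areal exaggeration is sec²φ; hence true area = (apparent area) · cos²φ.
True area of peninsula: 251000 × cos²(64°) = 251000 × 0.1922 = 48230 km².
True area of river delta: 388000 × cos²(36.2°) = 388000 × 0.6512 = 252700 km².
Ratio = 48230 / 252700 ≈ 0.191.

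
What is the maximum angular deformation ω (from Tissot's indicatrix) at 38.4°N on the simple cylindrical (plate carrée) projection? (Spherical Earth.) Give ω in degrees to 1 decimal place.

13.9°

In the plate carrée (x = Rλ, y = Rφ), meridians are true-scale (h = 1) and parallels are stretched by k = sec φ.
At 38.4°: h = 1.000, k = 1.276; principal scales a = 1.276, b = 1.000.
sin(ω/2) = (a − b)/(a + b) = 0.2760/2.276 = 0.1213, so ω = 2 arcsin(0.1213) ≈ 13.9°.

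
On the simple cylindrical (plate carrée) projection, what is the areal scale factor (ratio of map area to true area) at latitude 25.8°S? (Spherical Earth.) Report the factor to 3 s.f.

1.11

Plate carrée maps x = Rλ, y = Rφ. The meridian scale is h = 1 and the parallel scale is k = 1/cos φ = sec φ.
Areal scale = h·k = 1 × sec φ; at 25.8°, h = 1.000, k = 1.111, so h·k = 1.111.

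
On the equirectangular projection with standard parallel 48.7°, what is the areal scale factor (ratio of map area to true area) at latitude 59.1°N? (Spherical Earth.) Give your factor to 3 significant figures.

1.29

With standard parallel φ₀ = 48.7°, the equirectangular projection gives x = Rλ cos φ₀, y = Rφ, so h = 1 and k = cos 48.7° / cos φ.
Areal scale = h·k = 1 × cos φ₀ / cos φ; at 59.1°, h = 1.000, k = 1.285, so h·k = 1.285.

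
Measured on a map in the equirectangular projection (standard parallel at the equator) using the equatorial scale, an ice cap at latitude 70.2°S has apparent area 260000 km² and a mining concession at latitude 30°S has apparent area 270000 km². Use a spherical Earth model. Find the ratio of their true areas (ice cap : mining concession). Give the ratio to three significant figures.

0.377

Plate carrée has h = 1 and k = sec φ, giving areal scale sec φ; true area = (apparent area) · cos φ.
True area of ice cap: 260000 × cos(70.2°) = 260000 × 0.3387 = 88070 km².
True area of mining concession: 270000 × cos(30°) = 270000 × 0.8660 = 233800 km².
Ratio = 88070 / 233800 ≈ 0.377.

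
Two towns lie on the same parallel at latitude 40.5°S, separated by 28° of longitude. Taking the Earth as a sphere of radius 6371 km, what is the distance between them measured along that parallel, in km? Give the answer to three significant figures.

2370 km

Arc length along a parallel = R cos φ · Δλ (with Δλ in radians).
= 6371 × cos 40.5° × (28° × π/180) = 6371 × 0.7604 × 0.4887 ≈ 2370 km.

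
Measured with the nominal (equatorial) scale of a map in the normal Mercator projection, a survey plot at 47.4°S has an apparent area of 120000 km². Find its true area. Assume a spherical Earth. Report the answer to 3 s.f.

For Mercator, h = k = sec φ (a conformal cylindrical projection has a single point scale, 1/cos φ).
Areal scale = k² = sec²φ = 1/cos²(47.4°) = 1/0.6769² = 2.183.
True area = apparent / (areal scale) = 120000 / 2.183 ≈ 55000 km².

55000 km²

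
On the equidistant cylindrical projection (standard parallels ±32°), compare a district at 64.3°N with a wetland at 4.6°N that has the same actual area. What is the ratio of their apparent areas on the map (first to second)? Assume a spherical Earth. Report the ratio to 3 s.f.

2.30

In the equirectangular projection with standard parallel φ₀ = 32° (x = Rλ cos φ₀, y = Rφ), meridians are true-scale (h = 1) and the parallel scale is k = cos φ₀ / cos φ.
Areal scale at 64.3°: h·k = 1.000 × 1.956 = 1.956.
Areal scale at 4.6°: h·k = 1.000 × 0.8508 = 0.8508.
Ratio = 1.956/0.8508 ≈ 2.30.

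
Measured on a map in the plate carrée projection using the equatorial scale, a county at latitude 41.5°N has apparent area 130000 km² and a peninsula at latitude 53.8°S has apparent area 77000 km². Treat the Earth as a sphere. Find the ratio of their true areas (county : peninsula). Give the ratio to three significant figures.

2.14

Plate carrée has h = 1 and k = sec φ, giving areal scale sec φ; true area = (apparent area) · cos φ.
True area of county: 130000 × cos(41.5°) = 130000 × 0.7490 = 97360 km².
True area of peninsula: 77000 × cos(53.8°) = 77000 × 0.5906 = 45480 km².
Ratio = 97360 / 45480 ≈ 2.14.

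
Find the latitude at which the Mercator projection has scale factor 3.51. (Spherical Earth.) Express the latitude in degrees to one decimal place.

73.4°

Mercator scale is k = sec φ = 1/cos φ.
1/cos φ = 3.51  ⇒  cos φ = 0.2849  ⇒  φ = arccos(0.2849) ≈ 73.4°.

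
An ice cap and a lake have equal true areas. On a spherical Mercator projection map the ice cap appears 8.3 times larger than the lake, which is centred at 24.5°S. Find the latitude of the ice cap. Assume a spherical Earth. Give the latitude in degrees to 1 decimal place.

71.6°

On Mercator, (apparent₁)/(apparent₂) = sec²φ₁ / sec²φ₂ when true areas are equal.
cos²φ₂ / cos²φ₁ = 8.3  ⇒  cos φ₁ = cos 24.5° / √8.3 = 0.9100/2.881 = 0.3159.
φ₁ = arccos(0.3159) ≈ 71.6°.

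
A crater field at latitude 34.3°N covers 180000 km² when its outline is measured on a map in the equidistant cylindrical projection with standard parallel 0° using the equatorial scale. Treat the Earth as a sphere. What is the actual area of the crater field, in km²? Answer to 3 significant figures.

For the equirectangular projection with φ₀ = 0 (plate carrée), h = 1 along meridians and k = sec φ along parallels.
Areal scale = h·k = 1 × sec φ; at 34.3°, h = 1.000, k = 1.211, so h·k = 1.211.
True area = apparent / (areal scale) = 180000 / 1.211 ≈ 149000 km².

149000 km²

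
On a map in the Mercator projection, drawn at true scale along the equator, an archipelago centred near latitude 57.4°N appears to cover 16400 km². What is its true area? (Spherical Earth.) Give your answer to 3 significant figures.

For Mercator, h = k = sec φ (a conformal cylindrical projection has a single point scale, 1/cos φ).
Areal scale = k² = sec²φ = 1/cos²(57.4°) = 1/0.5388² = 3.445.
True area = apparent / (areal scale) = 16400 / 3.445 ≈ 4760 km².

4760 km²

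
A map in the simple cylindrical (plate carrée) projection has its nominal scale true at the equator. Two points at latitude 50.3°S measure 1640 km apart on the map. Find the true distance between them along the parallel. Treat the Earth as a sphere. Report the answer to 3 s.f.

1050 km

Plate carrée maps x = Rλ, y = Rφ. The meridian scale is h = 1 and the parallel scale is k = 1/cos φ = sec φ.
Along the parallel at 50.3°, map distances are exaggerated by k = sec 50.3° = 1.566.
True distance = 1640 / 1.566 = 1640 × cos 50.3° ≈ 1050 km.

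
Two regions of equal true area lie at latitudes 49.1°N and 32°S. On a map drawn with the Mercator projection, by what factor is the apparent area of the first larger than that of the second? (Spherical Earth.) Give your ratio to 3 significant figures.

Mercator areal scale is sec²φ.
At 49.1°: sec²(49.1°) = 1/0.6547² = 2.333.
At 32°: sec²(32°) = 1/0.8480² = 1.390.
Ratio = 2.333/1.390 = cos²(32°)/cos²(49.1°) ≈ 1.68.

1.68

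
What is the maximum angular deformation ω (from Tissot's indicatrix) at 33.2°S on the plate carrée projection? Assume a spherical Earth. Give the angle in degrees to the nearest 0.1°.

For the equirectangular projection with φ₀ = 0 (plate carrée), h = 1 along meridians and k = sec φ along parallels.
At 33.2°: h = 1.000, k = 1.195; principal scales a = 1.195, b = 1.000.
sin(ω/2) = (a − b)/(a + b) = 0.1951/2.195 = 0.08887, so ω = 2 arcsin(0.08887) ≈ 10.2°.

10.2°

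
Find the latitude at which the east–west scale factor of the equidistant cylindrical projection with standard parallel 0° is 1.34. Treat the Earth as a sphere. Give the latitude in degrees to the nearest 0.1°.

Plate carrée: h = 1, k = sec φ along parallels.
sec φ = 1.34  ⇒  cos φ = 0.7463  ⇒  φ ≈ 41.7°.

41.7°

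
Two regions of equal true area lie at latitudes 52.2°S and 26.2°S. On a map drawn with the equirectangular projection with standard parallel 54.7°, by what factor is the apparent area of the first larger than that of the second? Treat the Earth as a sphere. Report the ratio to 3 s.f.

1.46

The equidistant cylindrical projection with φ₀ = 54.7° has h = 1 (meridians true) and k = cos φ₀ / cos φ along parallels.
Areal scale at 52.2°: h·k = 1.000 × 0.9428 = 0.9428.
Areal scale at 26.2°: h·k = 1.000 × 0.6440 = 0.6440.
Ratio = 0.9428/0.6440 ≈ 1.46.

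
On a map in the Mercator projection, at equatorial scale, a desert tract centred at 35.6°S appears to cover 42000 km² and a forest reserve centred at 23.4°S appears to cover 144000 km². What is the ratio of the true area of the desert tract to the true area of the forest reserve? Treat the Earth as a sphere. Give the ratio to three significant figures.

0.229

Mercator's areal exaggeration is sec²φ; hence true area = (apparent area) · cos²φ.
True area of desert tract: 42000 × cos²(35.6°) = 42000 × 0.6611 = 27770 km².
True area of forest reserve: 144000 × cos²(23.4°) = 144000 × 0.8423 = 121300 km².
Ratio = 27770 / 121300 ≈ 0.229.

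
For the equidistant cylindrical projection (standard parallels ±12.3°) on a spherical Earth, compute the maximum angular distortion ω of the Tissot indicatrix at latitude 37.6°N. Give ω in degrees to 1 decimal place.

With standard parallel φ₀ = 12.3°, the equirectangular projection gives x = Rλ cos φ₀, y = Rφ, so h = 1 and k = cos 12.3° / cos φ.
At 37.6°: h = 1.000, k = 1.233; principal scales a = 1.233, b = 1.000.
sin(ω/2) = (a − b)/(a + b) = 0.2332/2.233 = 0.1044, so ω = 2 arcsin(0.1044) ≈ 12.0°.

12.0°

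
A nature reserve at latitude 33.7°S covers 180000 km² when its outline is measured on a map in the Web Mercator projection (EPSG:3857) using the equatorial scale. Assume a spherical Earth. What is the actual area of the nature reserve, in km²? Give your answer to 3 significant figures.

For Mercator, h = k = sec φ (a conformal cylindrical projection has a single point scale, 1/cos φ).
Areal scale = k² = sec²φ = 1/cos²(33.7°) = 1/0.8320² = 1.445.
True area = apparent / (areal scale) = 180000 / 1.445 ≈ 125000 km².

125000 km²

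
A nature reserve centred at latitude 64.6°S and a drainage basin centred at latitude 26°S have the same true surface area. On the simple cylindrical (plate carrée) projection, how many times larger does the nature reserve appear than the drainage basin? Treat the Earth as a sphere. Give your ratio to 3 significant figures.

2.10

For the equirectangular projection with φ₀ = 0 (plate carrée), h = 1 along meridians and k = sec φ along parallels.
Areal scale at 64.6°: h·k = 1.000 × 2.331 = 2.331.
Areal scale at 26°: h·k = 1.000 × 1.113 = 1.113.
Ratio = 2.331/1.113 ≈ 2.10.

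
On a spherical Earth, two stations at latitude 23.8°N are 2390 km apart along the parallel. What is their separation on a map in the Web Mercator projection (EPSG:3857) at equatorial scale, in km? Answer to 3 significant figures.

Mercator is conformal, so the point scale is isotropic: h = k = sec φ = 1/cos φ.
Along the parallel, k = sec 23.8° = 1/0.9150 = 1.093.
Map distance = 2390 × 1.093 ≈ 2610 km.

2610 km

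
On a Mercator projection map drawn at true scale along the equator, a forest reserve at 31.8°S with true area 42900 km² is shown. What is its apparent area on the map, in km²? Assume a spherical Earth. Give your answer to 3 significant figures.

For Mercator, h = k = sec φ (a conformal cylindrical projection has a single point scale, 1/cos φ).
Areal scale = k² = sec²φ = 1/cos²(31.8°) = 1/0.8499² = 1.384.
Apparent area = 42900 × 1.384 ≈ 59400 km².

59400 km²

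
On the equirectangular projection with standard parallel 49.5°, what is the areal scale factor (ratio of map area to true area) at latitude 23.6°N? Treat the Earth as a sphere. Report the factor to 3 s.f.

With standard parallel φ₀ = 49.5°, the equirectangular projection gives x = Rλ cos φ₀, y = Rφ, so h = 1 and k = cos 49.5° / cos φ.
Areal scale = h·k = 1 × cos φ₀ / cos φ; at 23.6°, h = 1.000, k = 0.7087, so h·k = 0.7087.

0.709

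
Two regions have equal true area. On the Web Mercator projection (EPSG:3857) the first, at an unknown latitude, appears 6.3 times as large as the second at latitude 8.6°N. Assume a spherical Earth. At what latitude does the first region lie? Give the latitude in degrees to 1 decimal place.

66.8°

For equal true areas on Mercator, apparent areas scale as sec²φ, so the ratio is cos²φ₂ / cos²φ₁.
cos²φ₂ / cos²φ₁ = 6.3  ⇒  cos φ₁ = cos 8.6° / √6.3 = 0.9888/2.510 = 0.3939.
φ₁ = arccos(0.3939) ≈ 66.8°.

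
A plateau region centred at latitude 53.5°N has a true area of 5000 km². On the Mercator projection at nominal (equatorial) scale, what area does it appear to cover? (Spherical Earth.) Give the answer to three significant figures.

14100 km²

Mercator is conformal, so the point scale is isotropic: h = k = sec φ = 1/cos φ.
Areal scale = k² = sec²φ = 1/cos²(53.5°) = 1/0.5948² = 2.826.
Apparent area = 5000 × 2.826 ≈ 14100 km².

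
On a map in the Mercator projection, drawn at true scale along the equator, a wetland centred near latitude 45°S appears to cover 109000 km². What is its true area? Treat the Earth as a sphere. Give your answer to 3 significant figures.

For Mercator, h = k = sec φ (a conformal cylindrical projection has a single point scale, 1/cos φ).
Areal scale = k² = sec²φ = 1/cos²(45°) = 1/0.7071² = 2.000.
True area = apparent / (areal scale) = 109000 / 2.000 ≈ 54500 km².

54500 km²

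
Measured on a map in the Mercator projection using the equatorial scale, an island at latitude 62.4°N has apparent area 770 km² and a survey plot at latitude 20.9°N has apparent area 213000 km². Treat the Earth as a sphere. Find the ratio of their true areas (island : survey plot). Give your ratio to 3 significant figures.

0.000889

Mercator's areal exaggeration is sec²φ; hence true area = (apparent area) · cos²φ.
True area of island: 770 × cos²(62.4°) = 770 × 0.2146 = 165.3 km².
True area of survey plot: 213000 × cos²(20.9°) = 213000 × 0.8727 = 185900 km².
Ratio = 165.3 / 185900 ≈ 0.000889.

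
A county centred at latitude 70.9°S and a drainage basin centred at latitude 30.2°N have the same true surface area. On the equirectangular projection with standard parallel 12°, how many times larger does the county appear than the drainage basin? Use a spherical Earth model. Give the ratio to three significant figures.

2.64

The equidistant cylindrical projection with φ₀ = 12° has h = 1 (meridians true) and k = cos φ₀ / cos φ along parallels.
Areal scale at 70.9°: h·k = 1.000 × 2.989 = 2.989.
Areal scale at 30.2°: h·k = 1.000 × 1.132 = 1.132.
Ratio = 2.989/1.132 ≈ 2.64.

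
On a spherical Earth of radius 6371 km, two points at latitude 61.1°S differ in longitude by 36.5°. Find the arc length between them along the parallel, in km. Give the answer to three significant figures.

Arc length along a parallel = R cos φ · Δλ (with Δλ in radians).
= 6371 × cos 61.1° × (36.5° × π/180) = 6371 × 0.4833 × 0.6370 ≈ 1960 km.

1960 km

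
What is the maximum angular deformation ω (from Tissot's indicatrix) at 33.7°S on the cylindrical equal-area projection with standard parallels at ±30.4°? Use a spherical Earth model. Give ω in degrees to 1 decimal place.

4.1°

For cylindrical equal-area with standard parallel φ₀, h = cos φ / cos φ₀ and k = cos φ₀ / cos φ, so h·k = 1.
At 33.7°: h = 0.9646, k = 1.037; principal scales a = 1.037, b = 0.9646.
sin(ω/2) = (a − b)/(a + b) = 0.07216/2.001 = 0.03606, so ω = 2 arcsin(0.03606) ≈ 4.1°.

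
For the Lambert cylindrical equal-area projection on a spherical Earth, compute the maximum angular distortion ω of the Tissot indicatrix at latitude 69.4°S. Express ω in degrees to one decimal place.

The Lambert cylindrical equal-area projection is the cylindrical equal-area projection with its standard parallel at the equator (φ₀ = 0). For cylindrical equal-area with standard parallel φ₀, h = cos φ / cos φ₀ and k = cos φ₀ / cos φ, so h·k = 1.
At 69.4°: h = 0.3518, k = 2.842; principal scales a = 2.842, b = 0.3518.
sin(ω/2) = (a − b)/(a + b) = 2.490/3.194 = 0.7797, so ω = 2 arcsin(0.7797) ≈ 102.5°.

102.5°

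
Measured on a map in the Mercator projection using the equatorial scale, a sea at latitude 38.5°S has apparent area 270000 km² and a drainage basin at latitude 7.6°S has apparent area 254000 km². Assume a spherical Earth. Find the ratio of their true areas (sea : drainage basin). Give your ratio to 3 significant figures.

Mercator's areal exaggeration is sec²φ; hence true area = (apparent area) · cos²φ.
True area of sea: 270000 × cos²(38.5°) = 270000 × 0.6125 = 165400 km².
True area of drainage basin: 254000 × cos²(7.6°) = 254000 × 0.9825 = 249600 km².
Ratio = 165400 / 249600 ≈ 0.663.

0.663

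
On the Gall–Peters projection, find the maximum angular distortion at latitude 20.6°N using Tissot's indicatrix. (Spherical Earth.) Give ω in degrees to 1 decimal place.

Gall–Peters is a cylindrical equal-area projection with standard parallels at ±45°. A cylindrical equal-area projection with standard parallel φ₀ has meridian scale h = cos φ / cos φ₀ and parallel scale k = cos φ₀ / cos φ (so areas are preserved, h·k = 1).
At 20.6°: h = 1.324, k = 0.7554; principal scales a = 1.324, b = 0.7554.
sin(ω/2) = (a − b)/(a + b) = 0.5684/2.079 = 0.2734, so ω = 2 arcsin(0.2734) ≈ 31.7°.

31.7°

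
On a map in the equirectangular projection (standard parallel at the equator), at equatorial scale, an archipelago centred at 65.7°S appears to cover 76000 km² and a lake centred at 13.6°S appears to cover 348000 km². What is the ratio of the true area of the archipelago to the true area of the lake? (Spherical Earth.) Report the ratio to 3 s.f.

0.0925

On the plate carrée, areal scale = h·k = 1 × sec φ, so true area = apparent × cos φ.
True area of archipelago: 76000 × cos(65.7°) = 76000 × 0.4115 = 31280 km².
True area of lake: 348000 × cos(13.6°) = 348000 × 0.9720 = 338200 km².
Ratio = 31280 / 338200 ≈ 0.0925.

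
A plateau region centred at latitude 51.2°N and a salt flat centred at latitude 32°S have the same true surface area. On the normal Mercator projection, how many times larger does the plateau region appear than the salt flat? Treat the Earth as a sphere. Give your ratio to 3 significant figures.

1.83

Mercator is conformal with k = sec φ, so areal scale = k² = sec²φ.
At 51.2°: sec²(51.2°) = 1/0.6266² = 2.547.
At 32°: sec²(32°) = 1/0.8480² = 1.390.
Ratio = 2.547/1.390 = cos²(32°)/cos²(51.2°) ≈ 1.83.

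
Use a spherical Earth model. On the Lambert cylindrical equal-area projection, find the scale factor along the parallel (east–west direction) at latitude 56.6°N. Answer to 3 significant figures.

The Lambert cylindrical equal-area projection is the cylindrical equal-area projection with its standard parallel at the equator (φ₀ = 0). A cylindrical equal-area projection with standard parallel φ₀ has meridian scale h = cos φ / cos φ₀ and parallel scale k = cos φ₀ / cos φ (so areas are preserved, h·k = 1).
k = cos 0° / cos 56.6° = 1.000/0.5505 = 1.817.

1.82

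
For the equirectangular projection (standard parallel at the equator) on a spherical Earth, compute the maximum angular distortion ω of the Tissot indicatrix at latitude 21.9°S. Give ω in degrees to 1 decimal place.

4.3°

Plate carrée maps x = Rλ, y = Rφ. The meridian scale is h = 1 and the parallel scale is k = 1/cos φ = sec φ.
At 21.9°: h = 1.000, k = 1.078; principal scales a = 1.078, b = 1.000.
sin(ω/2) = (a − b)/(a + b) = 0.07778/2.078 = 0.03743, so ω = 2 arcsin(0.03743) ≈ 4.3°.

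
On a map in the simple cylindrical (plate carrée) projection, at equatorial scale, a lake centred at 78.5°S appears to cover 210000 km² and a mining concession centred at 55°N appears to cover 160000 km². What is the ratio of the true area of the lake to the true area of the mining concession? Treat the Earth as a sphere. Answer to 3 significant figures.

Plate carrée has h = 1 and k = sec φ, giving areal scale sec φ; true area = (apparent area) · cos φ.
True area of lake: 210000 × cos(78.5°) = 210000 × 0.1994 = 41870 km².
True area of mining concession: 160000 × cos(55°) = 160000 × 0.5736 = 91770 km².
Ratio = 41870 / 91770 ≈ 0.456.

0.456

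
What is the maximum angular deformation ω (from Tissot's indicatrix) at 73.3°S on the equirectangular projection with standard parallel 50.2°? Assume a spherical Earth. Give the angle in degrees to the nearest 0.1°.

In the equirectangular projection with standard parallel φ₀ = 50.2° (x = Rλ cos φ₀, y = Rφ), meridians are true-scale (h = 1) and the parallel scale is k = cos φ₀ / cos φ.
At 73.3°: h = 1.000, k = 2.228; principal scales a = 2.228, b = 1.000.
sin(ω/2) = (a − b)/(a + b) = 1.228/3.228 = 0.3803, so ω = 2 arcsin(0.3803) ≈ 44.7°.

44.7°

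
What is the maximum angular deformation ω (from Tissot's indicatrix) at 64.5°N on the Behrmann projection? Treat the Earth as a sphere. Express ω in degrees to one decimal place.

74.3°

Behrmann is a cylindrical equal-area projection with standard parallels at ±30°. A cylindrical equal-area projection with standard parallel φ₀ has meridian scale h = cos φ / cos φ₀ and parallel scale k = cos φ₀ / cos φ (so areas are preserved, h·k = 1).
At 64.5°: h = 0.4971, k = 2.012; principal scales a = 2.012, b = 0.4971.
sin(ω/2) = (a − b)/(a + b) = 1.515/2.509 = 0.6037, so ω = 2 arcsin(0.6037) ≈ 74.3°.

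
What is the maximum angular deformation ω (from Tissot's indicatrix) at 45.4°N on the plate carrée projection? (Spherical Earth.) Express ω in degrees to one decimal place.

20.2°

For the equirectangular projection with φ₀ = 0 (plate carrée), h = 1 along meridians and k = sec φ along parallels.
At 45.4°: h = 1.000, k = 1.424; principal scales a = 1.424, b = 1.000.
sin(ω/2) = (a − b)/(a + b) = 0.4242/2.424 = 0.1750, so ω = 2 arcsin(0.1750) ≈ 20.2°.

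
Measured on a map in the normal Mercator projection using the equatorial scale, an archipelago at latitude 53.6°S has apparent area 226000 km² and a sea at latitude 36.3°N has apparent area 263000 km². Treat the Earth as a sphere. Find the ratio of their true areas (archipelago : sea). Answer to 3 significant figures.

Mercator's areal exaggeration is sec²φ; hence true area = (apparent area) · cos²φ.
True area of archipelago: 226000 × cos²(53.6°) = 226000 × 0.3521 = 79580 km².
True area of sea: 263000 × cos²(36.3°) = 263000 × 0.6495 = 170800 km².
Ratio = 79580 / 170800 ≈ 0.466.

0.466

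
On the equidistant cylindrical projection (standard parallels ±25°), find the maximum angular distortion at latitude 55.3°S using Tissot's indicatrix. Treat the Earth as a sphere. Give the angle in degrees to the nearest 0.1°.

26.4°

In the equirectangular projection with standard parallel φ₀ = 25° (x = Rλ cos φ₀, y = Rφ), meridians are true-scale (h = 1) and the parallel scale is k = cos φ₀ / cos φ.
At 55.3°: h = 1.000, k = 1.592; principal scales a = 1.592, b = 1.000.
sin(ω/2) = (a − b)/(a + b) = 0.5920/2.592 = 0.2284, so ω = 2 arcsin(0.2284) ≈ 26.4°.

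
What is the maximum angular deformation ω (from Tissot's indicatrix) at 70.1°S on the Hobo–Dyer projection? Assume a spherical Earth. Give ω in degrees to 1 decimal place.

87.1°

Hobo–Dyer is a cylindrical equal-area projection with standard parallels at ±37.5°. For cylindrical equal-area with standard parallel φ₀, h = cos φ / cos φ₀ and k = cos φ₀ / cos φ, so h·k = 1.
At 70.1°: h = 0.4290, k = 2.331; principal scales a = 2.331, b = 0.4290.
sin(ω/2) = (a − b)/(a + b) = 1.902/2.760 = 0.6891, so ω = 2 arcsin(0.6891) ≈ 87.1°.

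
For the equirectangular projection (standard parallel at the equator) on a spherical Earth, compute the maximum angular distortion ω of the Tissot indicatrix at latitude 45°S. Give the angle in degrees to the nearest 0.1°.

Plate carrée maps x = Rλ, y = Rφ. The meridian scale is h = 1 and the parallel scale is k = 1/cos φ = sec φ.
At 45°: h = 1.000, k = 1.414; principal scales a = 1.414, b = 1.000.
sin(ω/2) = (a − b)/(a + b) = 0.4142/2.414 = 0.1716, so ω = 2 arcsin(0.1716) ≈ 19.8°.

19.8°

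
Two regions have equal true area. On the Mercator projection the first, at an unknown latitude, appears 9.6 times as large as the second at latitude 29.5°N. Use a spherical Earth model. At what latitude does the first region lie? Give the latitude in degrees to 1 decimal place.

73.7°

Mercator areal scale is sec²φ, so apparent-area ratio = sec²φ₁ / sec²φ₂ = cos²φ₂ / cos²φ₁.
cos²φ₂ / cos²φ₁ = 9.6  ⇒  cos φ₁ = cos 29.5° / √9.6 = 0.8704/3.098 = 0.2809.
φ₁ = arccos(0.2809) ≈ 73.7°.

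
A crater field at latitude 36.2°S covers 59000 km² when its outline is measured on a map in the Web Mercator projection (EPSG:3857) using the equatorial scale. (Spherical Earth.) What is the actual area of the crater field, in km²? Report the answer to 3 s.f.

38400 km²

The Mercator projection is conformal; its linear scale factor is the same in every direction and equals sec φ = 1/cos φ.
Areal scale = k² = sec²φ = 1/cos²(36.2°) = 1/0.8070² = 1.536.
True area = apparent / (areal scale) = 59000 / 1.536 ≈ 38400 km².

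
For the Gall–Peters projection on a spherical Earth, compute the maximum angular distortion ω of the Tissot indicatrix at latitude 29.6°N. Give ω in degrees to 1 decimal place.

Gall–Peters is a cylindrical equal-area projection with standard parallels at ±45°. A cylindrical equal-area projection with standard parallel φ₀ has meridian scale h = cos φ / cos φ₀ and parallel scale k = cos φ₀ / cos φ (so areas are preserved, h·k = 1).
At 29.6°: h = 1.230, k = 0.8132; principal scales a = 1.230, b = 0.8132.
sin(ω/2) = (a − b)/(a + b) = 0.4164/2.043 = 0.2038, so ω = 2 arcsin(0.2038) ≈ 23.5°.

23.5°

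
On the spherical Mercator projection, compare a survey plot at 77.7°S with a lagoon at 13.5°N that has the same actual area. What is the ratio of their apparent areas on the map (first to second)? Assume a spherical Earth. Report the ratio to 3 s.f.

Mercator is conformal with k = sec φ, so areal scale = k² = sec²φ.
At 77.7°: sec²(77.7°) = 1/0.2130² = 22.04.
At 13.5°: sec²(13.5°) = 1/0.9724² = 1.058.
Ratio = 22.04/1.058 = cos²(13.5°)/cos²(77.7°) ≈ 20.8.

20.8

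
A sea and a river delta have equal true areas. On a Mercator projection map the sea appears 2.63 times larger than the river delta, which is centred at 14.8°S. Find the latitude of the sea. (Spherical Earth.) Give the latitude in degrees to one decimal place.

53.4°

On Mercator, (apparent₁)/(apparent₂) = sec²φ₁ / sec²φ₂ when true areas are equal.
cos²φ₂ / cos²φ₁ = 2.63  ⇒  cos φ₁ = cos 14.8° / √2.63 = 0.9668/1.622 = 0.5962.
φ₁ = arccos(0.5962) ≈ 53.4°.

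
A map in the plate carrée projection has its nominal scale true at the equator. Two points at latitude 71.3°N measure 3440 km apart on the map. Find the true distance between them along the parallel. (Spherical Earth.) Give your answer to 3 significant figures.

In the plate carrée (x = Rλ, y = Rφ), meridians are true-scale (h = 1) and parallels are stretched by k = sec φ.
Along the parallel at 71.3°, map distances are exaggerated by k = sec 71.3° = 3.119.
True distance = 3440 / 3.119 = 3440 × cos 71.3° ≈ 1100 km.

1100 km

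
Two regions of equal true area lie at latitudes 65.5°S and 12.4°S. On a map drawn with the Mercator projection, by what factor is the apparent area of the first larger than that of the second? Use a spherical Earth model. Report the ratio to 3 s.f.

Mercator areal scale is sec²φ.
At 65.5°: sec²(65.5°) = 1/0.4147² = 5.815.
At 12.4°: sec²(12.4°) = 1/0.9767² = 1.048.
Ratio = 5.815/1.048 = cos²(12.4°)/cos²(65.5°) ≈ 5.55.

5.55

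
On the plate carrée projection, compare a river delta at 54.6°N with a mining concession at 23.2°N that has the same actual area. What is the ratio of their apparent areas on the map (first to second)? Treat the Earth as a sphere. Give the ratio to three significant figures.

For the equirectangular projection with φ₀ = 0 (plate carrée), h = 1 along meridians and k = sec φ along parallels.
Areal scale at 54.6°: h·k = 1.000 × 1.726 = 1.726.
Areal scale at 23.2°: h·k = 1.000 × 1.088 = 1.088.
Ratio = 1.726/1.088 ≈ 1.59.

1.59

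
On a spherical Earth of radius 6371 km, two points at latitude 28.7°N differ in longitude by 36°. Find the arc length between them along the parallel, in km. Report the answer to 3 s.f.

Arc length along a parallel = R cos φ · Δλ (with Δλ in radians).
= 6371 × cos 28.7° × (36° × π/180) = 6371 × 0.8771 × 0.6283 ≈ 3510 km.

3510 km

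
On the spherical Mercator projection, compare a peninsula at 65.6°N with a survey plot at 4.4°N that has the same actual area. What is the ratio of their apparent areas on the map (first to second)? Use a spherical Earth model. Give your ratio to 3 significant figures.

5.83

Mercator is conformal with k = sec φ, so areal scale = k² = sec²φ.
At 65.6°: sec²(65.6°) = 1/0.4131² = 5.860.
At 4.4°: sec²(4.4°) = 1/0.9971² = 1.006.
Ratio = 5.860/1.006 = cos²(4.4°)/cos²(65.6°) ≈ 5.83.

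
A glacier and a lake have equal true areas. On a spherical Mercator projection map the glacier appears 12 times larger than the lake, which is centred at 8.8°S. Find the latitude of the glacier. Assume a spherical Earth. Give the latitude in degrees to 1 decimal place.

On Mercator, (apparent₁)/(apparent₂) = sec²φ₁ / sec²φ₂ when true areas are equal.
cos²φ₂ / cos²φ₁ = 12  ⇒  cos φ₁ = cos 8.8° / √12 = 0.9882/3.464 = 0.2853.
φ₁ = arccos(0.2853) ≈ 73.4°.

73.4°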